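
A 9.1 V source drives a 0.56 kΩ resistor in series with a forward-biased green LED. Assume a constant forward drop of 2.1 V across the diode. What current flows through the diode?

KVL around the loop: 9.1 = V_D + I·R = 2.1 + I × 0.56 kΩ.
So I = (9.1 − 2.1) / 0.56 kΩ = 7 / 0.56 = 12.5 mA.

I ≈ 12 mA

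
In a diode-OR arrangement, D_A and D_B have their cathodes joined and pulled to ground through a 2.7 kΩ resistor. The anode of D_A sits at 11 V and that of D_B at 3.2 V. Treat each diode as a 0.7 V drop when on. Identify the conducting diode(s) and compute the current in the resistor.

Assume both conduct. Then node N would need to be at both 11−0.7 = 10.3 V and 3.2−0.7 = 2.5 V, which is impossible.
Assume only D_A conducts: V_N = 11 − 0.7 = 10.3 V, so I_R = 10.3/2.7 = 3.81 mA.
Check D_B: its anode-to-cathode voltage is 3.2 − 10.3 = -7.1 V < 0.7 V, so it is off. The assumption is consistent.

Only D_A conducts; I_R ≈ 3.8 mA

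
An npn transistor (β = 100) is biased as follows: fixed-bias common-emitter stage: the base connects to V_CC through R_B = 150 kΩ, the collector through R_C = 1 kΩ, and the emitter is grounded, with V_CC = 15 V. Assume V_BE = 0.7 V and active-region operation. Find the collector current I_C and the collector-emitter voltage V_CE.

Base loop: V_CC = I_B·R_B + V_BE, so I_B = (15 − 0.7)/150 kΩ = 0.0953 mA.
In the active region I_C = β·I_B = 100 × 0.0953 = 9.53 mA.
Collector loop: V_CE = V_CC − I_C·R_C = 15 − 9.53×1 = 5.47 V.
Since V_CE = 5.47 V > V_CE(sat) ≈ 0.2 V, the transistor is in the active region as assumed.

I_C ≈ 9.5 mA, V_CE ≈ 5.5 V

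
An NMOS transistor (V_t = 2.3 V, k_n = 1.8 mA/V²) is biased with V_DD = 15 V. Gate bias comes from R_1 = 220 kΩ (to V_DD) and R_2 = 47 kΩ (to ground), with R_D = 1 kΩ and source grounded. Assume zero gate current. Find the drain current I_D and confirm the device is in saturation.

I_D ≈ 0.1 mA

V_G = V_DD·R_2/(R_1+R_2) = 15×47/267 = 2.64 V. With the source grounded, V_GS = V_G = 2.64 V.
Assume saturation: I_D = (k_n/2)(V_GS − V_t)² = (1.8/2)×(2.64 − 2.3)² = 0.9×0.34² = 0.104 mA.
V_DS = V_DD − I_D·R_D = 15 − 0.104×1 = 14.9 V.
Saturation requires V_DS ≥ V_GS − V_t = 0.34 V; 14.9 ≥ 0.34 ✓.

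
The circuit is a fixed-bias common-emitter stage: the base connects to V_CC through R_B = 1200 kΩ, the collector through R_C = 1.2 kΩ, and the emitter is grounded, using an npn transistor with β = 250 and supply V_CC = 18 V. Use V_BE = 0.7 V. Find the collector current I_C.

Base loop: V_CC = I_B·R_B + V_BE, so I_B = (18 − 0.7)/1200 kΩ = 0.0144 mA.
In the active region I_C = β·I_B = 250 × 0.0144 = 3.6 mA.
Collector loop: V_CE = V_CC − I_C·R_C = 18 − 3.6×1.2 = 13.7 V.
Since V_CE = 13.7 V > V_CE(sat) ≈ 0.2 V, the transistor is in the active region as assumed.

I_C ≈ 3.6 mA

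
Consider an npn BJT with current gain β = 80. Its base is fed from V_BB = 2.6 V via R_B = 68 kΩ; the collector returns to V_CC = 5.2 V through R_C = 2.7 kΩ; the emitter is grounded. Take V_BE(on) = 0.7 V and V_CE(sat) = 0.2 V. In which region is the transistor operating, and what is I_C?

saturation; I_C ≈ 1.9 mA

Assume active: I_B = (2.6 − 0.7)/68 = 0.0279 mA, giving I_C = β·I_B = 2.24 mA.
But then V_CE = 5.2 − 2.24×2.7 = -0.835 V < V_CE(sat) = 0.2 V — impossible in the active region.
So the transistor is saturated. With V_CE = 0.2 V, I_C = (V_CC − 0.2)/R_C = 5/2.7 = 1.85 mA.
Check: β·I_B = 2.24 mA > I_C = 1.85 mA, confirming saturation.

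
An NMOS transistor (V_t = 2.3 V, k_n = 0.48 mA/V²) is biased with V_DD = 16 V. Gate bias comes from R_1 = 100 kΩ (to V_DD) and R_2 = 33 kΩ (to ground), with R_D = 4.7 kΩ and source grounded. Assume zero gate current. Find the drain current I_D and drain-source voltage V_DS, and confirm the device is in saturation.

V_G = V_DD·R_2/(R_1+R_2) = 16×33/133 = 3.97 V. With the source grounded, V_GS = V_G = 3.97 V.
Assume saturation: I_D = (k_n/2)(V_GS − V_t)² = (0.48/2)×(3.97 − 2.3)² = 0.24×1.67² = 0.669 mA.
V_DS = V_DD − I_D·R_D = 16 − 0.669×4.7 = 12.9 V.
Saturation requires V_DS ≥ V_GS − V_t = 1.67 V; 12.9 ≥ 1.67 ✓.

I_D ≈ 0.67 mA, V_DS ≈ 13 V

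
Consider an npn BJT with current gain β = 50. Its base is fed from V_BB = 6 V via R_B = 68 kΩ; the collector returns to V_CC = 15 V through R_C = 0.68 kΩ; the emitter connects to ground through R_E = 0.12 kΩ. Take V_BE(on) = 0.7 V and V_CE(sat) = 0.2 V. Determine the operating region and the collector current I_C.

Assume active. Base-emitter loop: I_B = (V_BB − V_BE)/(R_B + (β+1)R_E) = (6 − 0.7)/(68 + 51×0.12) = 0.0715 mA.
I_C = β·I_B = 50×0.0715 = 3.58 mA.
V_CE = V_CC − I_C·R_C − I_E·R_E = 15 − 3.58×0.68 − 3.65×0.12 = 12.1 V > V_CE(sat), so the active-region assumption holds.

active; I_C ≈ 3.6 mA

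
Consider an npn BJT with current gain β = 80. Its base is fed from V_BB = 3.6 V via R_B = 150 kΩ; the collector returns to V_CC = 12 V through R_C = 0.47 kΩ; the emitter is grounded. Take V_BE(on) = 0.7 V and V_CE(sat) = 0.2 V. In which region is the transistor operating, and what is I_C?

Assume active. Base-emitter loop: I_B = (V_BB − V_BE)/R_B = (3.6 − 0.7)/150 = 0.0193 mA.
I_C = β·I_B = 80×0.0193 = 1.55 mA.
V_CE = V_CC − I_C·R_C = 12 − 1.55×0.47 = 11.3 V > V_CE(sat), so the active-region assumption holds.

active; I_C ≈ 1.5 mA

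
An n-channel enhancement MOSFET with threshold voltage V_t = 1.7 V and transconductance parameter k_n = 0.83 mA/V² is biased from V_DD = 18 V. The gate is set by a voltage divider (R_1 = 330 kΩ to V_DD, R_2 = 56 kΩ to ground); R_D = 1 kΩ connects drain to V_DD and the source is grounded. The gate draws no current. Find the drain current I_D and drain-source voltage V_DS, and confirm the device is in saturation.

V_G = V_DD·R_2/(R_1+R_2) = 18×56/386 = 2.61 V. With the source grounded, V_GS = V_G = 2.61 V.
Assume saturation: I_D = (k_n/2)(V_GS − V_t)² = (0.83/2)×(2.61 − 1.7)² = 0.415×0.911² = 0.345 mA.
V_DS = V_DD − I_D·R_D = 18 − 0.345×1 = 17.7 V.
Saturation requires V_DS ≥ V_GS − V_t = 0.911 V; 17.7 ≥ 0.911 ✓.

I_D ≈ 0.34 mA, V_DS ≈ 18 V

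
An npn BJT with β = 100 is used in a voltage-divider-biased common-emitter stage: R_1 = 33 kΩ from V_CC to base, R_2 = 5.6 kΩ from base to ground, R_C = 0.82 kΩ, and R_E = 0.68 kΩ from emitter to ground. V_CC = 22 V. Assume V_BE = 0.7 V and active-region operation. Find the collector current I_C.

I_C ≈ 3.4 mA

Thevenize the base divider: V_Th = V_CC·R_2/(R_1+R_2) = 22×5.6/38.6 = 3.19 V, R_Th = R_1‖R_2 = 4.79 kΩ.
Base-emitter loop: V_Th = I_B·R_Th + V_BE + (β+1)I_B·R_E, so I_B = (3.19 − 0.7) / (4.79 + 101×0.68) = 0.0339 mA.
I_C = β·I_B = 100×0.0339 = 3.39 mA, and I_E = (β+1)I_B = 3.43 mA.
V_CE = V_CC − I_C·R_C − I_E·R_E = 22 − 3.39×0.82 − 3.43×0.68 = 16.9 V.
V_CE = 16.9 V > 0.2 V confirms active-region operation.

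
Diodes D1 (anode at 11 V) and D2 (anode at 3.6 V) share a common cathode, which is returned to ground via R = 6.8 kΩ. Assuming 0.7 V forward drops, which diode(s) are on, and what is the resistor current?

Assume both conduct. Then node N would need to be at both 11−0.7 = 10.3 V and 3.6−0.7 = 2.9 V, which is impossible.
Assume only D1 conducts: V_N = 11 − 0.7 = 10.3 V, so I_R = 10.3/6.8 = 1.51 mA.
Check D2: its anode-to-cathode voltage is 3.6 − 10.3 = -6.7 V < 0.7 V, so it is off. The assumption is consistent.

Only D1 conducts; I_R ≈ 1.5 mA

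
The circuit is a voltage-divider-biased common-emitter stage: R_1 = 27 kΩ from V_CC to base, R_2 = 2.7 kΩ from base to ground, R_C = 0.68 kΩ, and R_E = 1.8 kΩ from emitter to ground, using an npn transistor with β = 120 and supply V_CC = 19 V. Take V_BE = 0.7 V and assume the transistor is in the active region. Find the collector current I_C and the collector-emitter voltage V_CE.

Thevenize the base divider: V_Th = V_CC·R_2/(R_1+R_2) = 19×2.7/29.7 = 1.73 V, R_Th = R_1‖R_2 = 2.45 kΩ.
Base-emitter loop: V_Th = I_B·R_Th + V_BE + (β+1)I_B·R_E, so I_B = (1.73 − 0.7) / (2.45 + 121×1.8) = 0.00466 mA.
I_C = β·I_B = 120×0.00466 = 0.56 mA, and I_E = (β+1)I_B = 0.564 mA.
V_CE = V_CC − I_C·R_C − I_E·R_E = 19 − 0.56×0.68 − 0.564×1.8 = 17.6 V.
V_CE = 17.6 V > 0.2 V confirms active-region operation.

I_C ≈ 0.56 mA, V_CE ≈ 18 V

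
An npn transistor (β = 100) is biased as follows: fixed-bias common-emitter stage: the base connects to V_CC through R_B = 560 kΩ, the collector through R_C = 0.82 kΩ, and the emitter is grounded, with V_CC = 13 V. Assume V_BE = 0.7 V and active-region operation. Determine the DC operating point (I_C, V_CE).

I_C ≈ 2.2 mA, V_CE ≈ 11 V

Base loop: V_CC = I_B·R_B + V_BE, so I_B = (13 − 0.7)/560 kΩ = 0.022 mA.
In the active region I_C = β·I_B = 100 × 0.022 = 2.2 mA.
Collector loop: V_CE = V_CC − I_C·R_C = 13 − 2.2×0.82 = 11.2 V.
Since V_CE = 11.2 V > V_CE(sat) ≈ 0.2 V, the transistor is in the active region as assumed.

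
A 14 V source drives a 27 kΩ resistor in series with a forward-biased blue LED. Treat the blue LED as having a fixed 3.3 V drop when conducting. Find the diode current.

I ≈ 0.4 mA

KVL around the loop: 14 = V_D + I·R = 3.3 + I × 27 kΩ.
So I = (14 − 3.3) / 27 kΩ = 10.7 / 27 = 0.396 mA.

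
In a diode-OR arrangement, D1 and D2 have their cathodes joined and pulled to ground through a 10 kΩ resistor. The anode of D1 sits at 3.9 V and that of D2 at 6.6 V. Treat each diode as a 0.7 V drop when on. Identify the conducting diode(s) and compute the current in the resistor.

Assume both conduct. Then node N would need to be at both 3.9−0.7 = 3.2 V and 6.6−0.7 = 5.9 V, which is impossible.
Assume only D2 conducts: V_N = 6.6 − 0.7 = 5.9 V, so I_R = 5.9/10 = 0.59 mA.
Check D1: its anode-to-cathode voltage is 3.9 − 5.9 = -2 V < 0.7 V, so it is off. The assumption is consistent.

Only D2 conducts; I_R ≈ 0.59 mA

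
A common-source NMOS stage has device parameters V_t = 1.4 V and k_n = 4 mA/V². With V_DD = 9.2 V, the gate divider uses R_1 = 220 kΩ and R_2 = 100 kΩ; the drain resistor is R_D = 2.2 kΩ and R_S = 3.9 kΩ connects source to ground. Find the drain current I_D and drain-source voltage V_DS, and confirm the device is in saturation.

I_D ≈ 0.28 mA, V_DS ≈ 7.5 V

V_G = V_DD·R_2/(R_1+R_2) = 9.2×100/320 = 2.87 V.
Assume saturation: I_D = (k_n/2)(V_GS − V_t)² with V_GS = V_G − I_D·R_S = 2.87 − 3.9·I_D.
Substituting gives 30.4·I_D² − 24·I_D + 4.35 = 0, with roots I_D = 0.282 or 0.507 mA.
The root I_D = 0.507 mA gives V_GS = 0.896 V ≤ V_t, so take I_D = 0.282 mA.
Then V_GS = 1.78 V and V_DS = V_DD − I_D(R_D+R_S) = 9.2 − 0.282×6.1 = 7.48 V.
Saturation requires V_DS ≥ V_GS − V_t = 0.375 V; 7.48 ≥ 0.375 ✓.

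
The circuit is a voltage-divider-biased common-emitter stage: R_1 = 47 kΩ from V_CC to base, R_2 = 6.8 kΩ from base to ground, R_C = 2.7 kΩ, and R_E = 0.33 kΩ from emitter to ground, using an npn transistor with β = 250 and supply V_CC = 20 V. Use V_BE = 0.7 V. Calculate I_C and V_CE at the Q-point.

Thevenize the base divider: V_Th = V_CC·R_2/(R_1+R_2) = 20×6.8/53.8 = 2.53 V, R_Th = R_1‖R_2 = 5.94 kΩ.
Base-emitter loop: V_Th = I_B·R_Th + V_BE + (β+1)I_B·R_E, so I_B = (2.53 − 0.7) / (5.94 + 251×0.33) = 0.0206 mA.
I_C = β·I_B = 250×0.0206 = 5.15 mA, and I_E = (β+1)I_B = 5.17 mA.
V_CE = V_CC − I_C·R_C − I_E·R_E = 20 − 5.15×2.7 − 5.17×0.33 = 4.4 V.
V_CE = 4.4 V > 0.2 V confirms active-region operation.

I_C ≈ 5.1 mA, V_CE ≈ 4.4 V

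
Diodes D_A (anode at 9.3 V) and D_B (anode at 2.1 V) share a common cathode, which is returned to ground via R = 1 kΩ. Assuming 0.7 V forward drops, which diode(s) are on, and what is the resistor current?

Only D_A conducts; I_R ≈ 8.6 mA

Assume both conduct. Then node N would need to be at both 9.3−0.7 = 8.6 V and 2.1−0.7 = 1.4 V, which is impossible.
Assume only D_A conducts: V_N = 9.3 − 0.7 = 8.6 V, so I_R = 8.6/1 = 8.6 mA.
Check D_B: its anode-to-cathode voltage is 2.1 − 8.6 = -6.5 V < 0.7 V, so it is off. The assumption is consistent.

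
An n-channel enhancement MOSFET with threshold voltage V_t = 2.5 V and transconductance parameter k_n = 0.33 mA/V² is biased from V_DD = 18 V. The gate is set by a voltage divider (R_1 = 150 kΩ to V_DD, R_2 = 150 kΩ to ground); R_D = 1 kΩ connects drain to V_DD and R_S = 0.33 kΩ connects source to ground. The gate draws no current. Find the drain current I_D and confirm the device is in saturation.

V_G = V_DD·R_2/(R_1+R_2) = 18×150/300 = 9 V.
Assume saturation: I_D = (k_n/2)(V_GS − V_t)² with V_GS = V_G − I_D·R_S = 9 − 0.33·I_D.
Substituting gives 0.018·I_D² − 1.71·I_D + 6.97 = 0, with roots I_D = 4.27 or 90.8 mA.
The root I_D = 90.8 mA gives V_GS = -21 V ≤ V_t, so take I_D = 4.27 mA.
Then V_GS = 7.59 V and V_DS = V_DD − I_D(R_D+R_S) = 18 − 4.27×1.33 = 12.3 V.
Saturation requires V_DS ≥ V_GS − V_t = 5.09 V; 12.3 ≥ 5.09 ✓.

I_D ≈ 4.3 mA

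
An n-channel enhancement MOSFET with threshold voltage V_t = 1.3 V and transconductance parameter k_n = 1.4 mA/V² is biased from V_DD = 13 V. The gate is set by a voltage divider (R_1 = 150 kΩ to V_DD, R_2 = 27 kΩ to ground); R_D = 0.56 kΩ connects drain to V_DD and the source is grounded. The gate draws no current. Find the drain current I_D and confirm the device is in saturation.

V_G = V_DD·R_2/(R_1+R_2) = 13×27/177 = 1.98 V. With the source grounded, V_GS = V_G = 1.98 V.
Assume saturation: I_D = (k_n/2)(V_GS − V_t)² = (1.4/2)×(1.98 − 1.3)² = 0.7×0.683² = 0.327 mA.
V_DS = V_DD − I_D·R_D = 13 − 0.327×0.56 = 12.8 V.
Saturation requires V_DS ≥ V_GS − V_t = 0.683 V; 12.8 ≥ 0.683 ✓.

I_D ≈ 0.33 mA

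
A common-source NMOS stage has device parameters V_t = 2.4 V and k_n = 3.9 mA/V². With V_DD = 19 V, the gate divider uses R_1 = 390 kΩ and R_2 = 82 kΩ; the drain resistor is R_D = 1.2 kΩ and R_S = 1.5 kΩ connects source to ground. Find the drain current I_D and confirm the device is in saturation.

V_G = V_DD·R_2/(R_1+R_2) = 19×82/472 = 3.3 V.
Assume saturation: I_D = (k_n/2)(V_GS − V_t)² with V_GS = V_G − I_D·R_S = 3.3 − 1.5·I_D.
Substituting gives 4.39·I_D² − 6.27·I_D + 1.58 = 0, with roots I_D = 0.327 or 1.1 mA.
The root I_D = 1.1 mA gives V_GS = 1.65 V ≤ V_t, so take I_D = 0.327 mA.
Then V_GS = 2.81 V and V_DS = V_DD − I_D(R_D+R_S) = 19 − 0.327×2.7 = 18.1 V.
Saturation requires V_DS ≥ V_GS − V_t = 0.41 V; 18.1 ≥ 0.41 ✓.

I_D ≈ 0.33 mA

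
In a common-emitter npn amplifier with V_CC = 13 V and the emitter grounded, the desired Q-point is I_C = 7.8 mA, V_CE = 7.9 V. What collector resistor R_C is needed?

Collector loop: V_CC = I_C·R_C + V_CE.
R_C = (V_CC − V_CE)/I_C = (13 − 7.9)/7.8 = 0.654 kΩ.

R_C ≈ 0.65 kΩ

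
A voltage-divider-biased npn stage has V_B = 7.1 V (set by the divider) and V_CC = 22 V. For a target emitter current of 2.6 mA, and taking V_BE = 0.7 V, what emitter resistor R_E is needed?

R_E ≈ 2.5 kΩ

V_E = V_B − V_BE = 7.1 − 0.7 = 6.4 V.
R_E = V_E / I_E = 6.4 / 2.6 = 2.46 kΩ.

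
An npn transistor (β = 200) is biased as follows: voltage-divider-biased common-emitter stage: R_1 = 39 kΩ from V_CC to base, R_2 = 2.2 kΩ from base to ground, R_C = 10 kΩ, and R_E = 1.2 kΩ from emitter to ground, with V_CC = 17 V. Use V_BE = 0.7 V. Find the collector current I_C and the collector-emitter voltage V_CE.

I_C ≈ 0.17 mA, V_CE ≈ 15 V

Thevenize the base divider: V_Th = V_CC·R_2/(R_1+R_2) = 17×2.2/41.2 = 0.908 V, R_Th = R_1‖R_2 = 2.08 kΩ.
Base-emitter loop: V_Th = I_B·R_Th + V_BE + (β+1)I_B·R_E, so I_B = (0.908 − 0.7) / (2.08 + 201×1.2) = 0.000854 mA.
I_C = β·I_B = 200×0.000854 = 0.171 mA, and I_E = (β+1)I_B = 0.172 mA.
V_CE = V_CC − I_C·R_C − I_E·R_E = 17 − 0.171×10 − 0.172×1.2 = 15.1 V.
V_CE = 15.1 V > 0.2 V confirms active-region operation.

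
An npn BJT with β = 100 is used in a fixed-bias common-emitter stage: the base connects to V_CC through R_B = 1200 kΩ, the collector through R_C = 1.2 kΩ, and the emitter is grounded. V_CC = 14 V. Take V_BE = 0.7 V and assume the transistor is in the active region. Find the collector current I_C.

Base loop: V_CC = I_B·R_B + V_BE, so I_B = (14 − 0.7)/1200 kΩ = 0.0111 mA.
In the active region I_C = β·I_B = 100 × 0.0111 = 1.11 mA.
Collector loop: V_CE = V_CC − I_C·R_C = 14 − 1.11×1.2 = 12.7 V.
Since V_CE = 12.7 V > V_CE(sat) ≈ 0.2 V, the transistor is in the active region as assumed.

I_C ≈ 1.1 mA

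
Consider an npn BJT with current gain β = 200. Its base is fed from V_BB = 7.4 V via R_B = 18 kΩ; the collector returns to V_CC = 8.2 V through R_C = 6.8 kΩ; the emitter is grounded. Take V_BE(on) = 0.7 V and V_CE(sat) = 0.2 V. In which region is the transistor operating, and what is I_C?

Assume active: I_B = (7.4 − 0.7)/18 = 0.372 mA, giving I_C = β·I_B = 74.4 mA.
But then V_CE = 8.2 − 74.4×6.8 = -498 V < V_CE(sat) = 0.2 V — impossible in the active region.
So the transistor is saturated. With V_CE = 0.2 V, I_C = (V_CC − 0.2)/R_C = 8/6.8 = 1.18 mA.
Check: β·I_B = 74.4 mA > I_C = 1.18 mA, confirming saturation.

saturation; I_C ≈ 1.2 mA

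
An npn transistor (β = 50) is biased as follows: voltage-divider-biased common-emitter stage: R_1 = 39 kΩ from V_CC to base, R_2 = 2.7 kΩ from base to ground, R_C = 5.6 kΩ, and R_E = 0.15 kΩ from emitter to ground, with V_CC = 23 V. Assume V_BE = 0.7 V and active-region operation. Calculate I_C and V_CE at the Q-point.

Thevenize the base divider: V_Th = V_CC·R_2/(R_1+R_2) = 23×2.7/41.7 = 1.49 V, R_Th = R_1‖R_2 = 2.53 kΩ.
Base-emitter loop: V_Th = I_B·R_Th + V_BE + (β+1)I_B·R_E, so I_B = (1.49 − 0.7) / (2.53 + 51×0.15) = 0.0776 mA.
I_C = β·I_B = 50×0.0776 = 3.88 mA, and I_E = (β+1)I_B = 3.96 mA.
V_CE = V_CC − I_C·R_C − I_E·R_E = 23 − 3.88×5.6 − 3.96×0.15 = 0.689 V.
V_CE = 0.689 V > 0.2 V confirms active-region operation.

I_C ≈ 3.9 mA, V_CE ≈ 0.69 V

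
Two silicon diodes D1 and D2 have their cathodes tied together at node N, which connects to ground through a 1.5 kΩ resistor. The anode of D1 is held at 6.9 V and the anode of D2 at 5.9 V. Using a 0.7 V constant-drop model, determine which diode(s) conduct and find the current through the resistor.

Assume both conduct. Then node N would need to be at both 6.9−0.7 = 6.2 V and 5.9−0.7 = 5.2 V, which is impossible.
Assume only D1 conducts: V_N = 6.9 − 0.7 = 6.2 V, so I_R = 6.2/1.5 = 4.13 mA.
Check D2: its anode-to-cathode voltage is 5.9 − 6.2 = -0.3 V < 0.7 V, so it is off. The assumption is consistent.

Only D1 conducts; I_R ≈ 4.1 mA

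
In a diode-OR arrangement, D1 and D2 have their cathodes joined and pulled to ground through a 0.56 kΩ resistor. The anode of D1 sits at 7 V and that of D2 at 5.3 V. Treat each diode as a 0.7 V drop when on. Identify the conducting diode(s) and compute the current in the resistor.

Only D1 conducts; I_R ≈ 11 mA

Assume both conduct. Then node N would need to be at both 7−0.7 = 6.3 V and 5.3−0.7 = 4.6 V, which is impossible.
Assume only D1 conducts: V_N = 7 − 0.7 = 6.3 V, so I_R = 6.3/0.56 = 11.2 mA.
Check D2: its anode-to-cathode voltage is 5.3 − 6.3 = -1 V < 0.7 V, so it is off. The assumption is consistent.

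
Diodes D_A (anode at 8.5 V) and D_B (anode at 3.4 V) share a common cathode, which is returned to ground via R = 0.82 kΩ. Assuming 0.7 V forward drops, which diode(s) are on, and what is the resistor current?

Assume both conduct. Then node N would need to be at both 8.5−0.7 = 7.8 V and 3.4−0.7 = 2.7 V, which is impossible.
Assume only D_A conducts: V_N = 8.5 − 0.7 = 7.8 V, so I_R = 7.8/0.82 = 9.51 mA.
Check D_B: its anode-to-cathode voltage is 3.4 − 7.8 = -4.4 V < 0.7 V, so it is off. The assumption is consistent.

Only D_A conducts; I_R ≈ 9.5 mA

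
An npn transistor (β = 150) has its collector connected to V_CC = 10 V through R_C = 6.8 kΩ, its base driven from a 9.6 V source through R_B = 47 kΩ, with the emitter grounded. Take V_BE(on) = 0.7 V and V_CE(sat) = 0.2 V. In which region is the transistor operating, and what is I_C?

saturation; I_C ≈ 1.4 mA

Assume active: I_B = (9.6 − 0.7)/47 = 0.189 mA, giving I_C = β·I_B = 28.4 mA.
But then V_CE = 10 − 28.4×6.8 = -183 V < V_CE(sat) = 0.2 V — impossible in the active region.
So the transistor is saturated. With V_CE = 0.2 V, I_C = (V_CC − 0.2)/R_C = 9.8/6.8 = 1.44 mA.
Check: β·I_B = 28.4 mA > I_C = 1.44 mA, confirming saturation.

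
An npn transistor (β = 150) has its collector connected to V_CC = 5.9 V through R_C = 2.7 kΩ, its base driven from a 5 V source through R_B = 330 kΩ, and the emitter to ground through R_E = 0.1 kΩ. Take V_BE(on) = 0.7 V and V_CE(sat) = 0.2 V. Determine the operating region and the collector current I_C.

Assume active. Base-emitter loop: I_B = (V_BB − V_BE)/(R_B + (β+1)R_E) = (5 − 0.7)/(330 + 151×0.1) = 0.0125 mA.
I_C = β·I_B = 150×0.0125 = 1.87 mA.
V_CE = V_CC − I_C·R_C − I_E·R_E = 5.9 − 1.87×2.7 − 1.88×0.1 = 0.665 V > V_CE(sat), so the active-region assumption holds.

active; I_C ≈ 1.9 mA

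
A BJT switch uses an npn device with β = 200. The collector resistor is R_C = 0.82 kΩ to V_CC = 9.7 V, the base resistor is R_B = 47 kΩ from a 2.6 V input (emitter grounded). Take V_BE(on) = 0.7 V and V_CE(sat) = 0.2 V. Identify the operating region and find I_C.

Assume active. Base-emitter loop: I_B = (V_BB − V_BE)/R_B = (2.6 − 0.7)/47 = 0.0404 mA.
I_C = β·I_B = 200×0.0404 = 8.09 mA.
V_CE = V_CC − I_C·R_C = 9.7 − 8.09×0.82 = 3.07 V > V_CE(sat), so the active-region assumption holds.

active; I_C ≈ 8.1 mA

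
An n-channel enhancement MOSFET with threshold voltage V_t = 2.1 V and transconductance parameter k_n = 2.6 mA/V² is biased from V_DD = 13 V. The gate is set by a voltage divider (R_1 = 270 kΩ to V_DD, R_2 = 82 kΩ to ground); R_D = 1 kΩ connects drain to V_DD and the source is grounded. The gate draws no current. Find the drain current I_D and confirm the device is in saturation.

V_G = V_DD·R_2/(R_1+R_2) = 13×82/352 = 3.03 V. With the source grounded, V_GS = V_G = 3.03 V.
Assume saturation: I_D = (k_n/2)(V_GS − V_t)² = (2.6/2)×(3.03 − 2.1)² = 1.3×0.928² = 1.12 mA.
V_DS = V_DD − I_D·R_D = 13 − 1.12×1 = 11.9 V.
Saturation requires V_DS ≥ V_GS − V_t = 0.928 V; 11.9 ≥ 0.928 ✓.

I_D ≈ 1.1 mA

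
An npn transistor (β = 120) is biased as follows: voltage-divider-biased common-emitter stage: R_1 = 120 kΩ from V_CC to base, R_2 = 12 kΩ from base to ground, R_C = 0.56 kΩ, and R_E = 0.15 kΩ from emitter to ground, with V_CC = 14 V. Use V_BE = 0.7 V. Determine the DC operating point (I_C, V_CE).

I_C ≈ 2.4 mA, V_CE ≈ 12 V

Thevenize the base divider: V_Th = V_CC·R_2/(R_1+R_2) = 14×12/132 = 1.27 V, R_Th = R_1‖R_2 = 10.9 kΩ.
Base-emitter loop: V_Th = I_B·R_Th + V_BE + (β+1)I_B·R_E, so I_B = (1.27 − 0.7) / (10.9 + 121×0.15) = 0.0197 mA.
I_C = β·I_B = 120×0.0197 = 2.37 mA, and I_E = (β+1)I_B = 2.38 mA.
V_CE = V_CC − I_C·R_C − I_E·R_E = 14 − 2.37×0.56 − 2.38×0.15 = 12.3 V.
V_CE = 12.3 V > 0.2 V confirms active-region operation.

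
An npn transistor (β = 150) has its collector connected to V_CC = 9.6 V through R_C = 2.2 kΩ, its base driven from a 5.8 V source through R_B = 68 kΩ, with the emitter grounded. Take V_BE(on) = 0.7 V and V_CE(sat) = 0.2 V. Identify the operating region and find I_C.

saturation; I_C ≈ 4.3 mA

Assume active: I_B = (5.8 − 0.7)/68 = 0.075 mA, giving I_C = β·I_B = 11.2 mA.
But then V_CE = 9.6 − 11.2×2.2 = -15.2 V < V_CE(sat) = 0.2 V — impossible in the active region.
So the transistor is saturated. With V_CE = 0.2 V, I_C = (V_CC − 0.2)/R_C = 9.4/2.2 = 4.27 mA.
Check: β·I_B = 11.2 mA > I_C = 4.27 mA, confirming saturation.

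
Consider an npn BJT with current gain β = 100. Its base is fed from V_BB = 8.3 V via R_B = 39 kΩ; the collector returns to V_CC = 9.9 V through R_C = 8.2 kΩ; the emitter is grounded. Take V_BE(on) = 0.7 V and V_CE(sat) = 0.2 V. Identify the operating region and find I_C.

saturation; I_C ≈ 1.2 mA

Assume active: I_B = (8.3 − 0.7)/39 = 0.195 mA, giving I_C = β·I_B = 19.5 mA.
But then V_CE = 9.9 − 19.5×8.2 = -150 V < V_CE(sat) = 0.2 V — impossible in the active region.
So the transistor is saturated. With V_CE = 0.2 V, I_C = (V_CC − 0.2)/R_C = 9.7/8.2 = 1.18 mA.
Check: β·I_B = 19.5 mA > I_C = 1.18 mA, confirming saturation.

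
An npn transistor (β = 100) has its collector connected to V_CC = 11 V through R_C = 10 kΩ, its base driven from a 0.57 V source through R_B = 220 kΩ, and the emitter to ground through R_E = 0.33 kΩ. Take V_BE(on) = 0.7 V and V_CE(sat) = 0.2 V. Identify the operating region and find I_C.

V_BB = 0.57 V ≤ V_BE(on) = 0.7 V, so the base-emitter junction is not forward biased.
The transistor is in cutoff: I_B = I_C = 0.

cutoff; I_C ≈ 0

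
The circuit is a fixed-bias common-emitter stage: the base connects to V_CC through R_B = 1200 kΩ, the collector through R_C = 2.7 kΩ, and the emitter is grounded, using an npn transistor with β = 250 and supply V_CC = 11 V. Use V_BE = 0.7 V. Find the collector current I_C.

Base loop: V_CC = I_B·R_B + V_BE, so I_B = (11 − 0.7)/1200 kΩ = 0.00858 mA.
In the active region I_C = β·I_B = 250 × 0.00858 = 2.15 mA.
Collector loop: V_CE = V_CC − I_C·R_C = 11 − 2.15×2.7 = 5.21 V.
Since V_CE = 5.21 V > V_CE(sat) ≈ 0.2 V, the transistor is in the active region as assumed.

I_C ≈ 2.1 mA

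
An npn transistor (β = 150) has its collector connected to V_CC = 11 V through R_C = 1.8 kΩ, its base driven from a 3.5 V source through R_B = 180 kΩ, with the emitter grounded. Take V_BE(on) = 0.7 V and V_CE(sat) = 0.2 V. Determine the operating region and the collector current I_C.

active; I_C ≈ 2.3 mA

Assume active. Base-emitter loop: I_B = (V_BB − V_BE)/R_B = (3.5 − 0.7)/180 = 0.0156 mA.
I_C = β·I_B = 150×0.0156 = 2.33 mA.
V_CE = V_CC − I_C·R_C = 11 − 2.33×1.8 = 6.8 V > V_CE(sat), so the active-region assumption holds.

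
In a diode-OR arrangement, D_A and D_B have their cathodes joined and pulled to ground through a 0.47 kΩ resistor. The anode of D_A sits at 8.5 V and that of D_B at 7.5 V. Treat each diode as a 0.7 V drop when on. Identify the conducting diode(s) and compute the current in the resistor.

Only D_A conducts; I_R ≈ 17 mA

Assume both conduct. Then node N would need to be at both 8.5−0.7 = 7.8 V and 7.5−0.7 = 6.8 V, which is impossible.
Assume only D_A conducts: V_N = 8.5 − 0.7 = 7.8 V, so I_R = 7.8/0.47 = 16.6 mA.
Check D_B: its anode-to-cathode voltage is 7.5 − 7.8 = -0.3 V < 0.7 V, so it is off. The assumption is consistent.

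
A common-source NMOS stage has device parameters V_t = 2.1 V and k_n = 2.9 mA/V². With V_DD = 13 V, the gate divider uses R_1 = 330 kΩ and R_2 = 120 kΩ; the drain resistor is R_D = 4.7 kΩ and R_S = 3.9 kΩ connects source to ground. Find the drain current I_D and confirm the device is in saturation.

V_G = V_DD·R_2/(R_1+R_2) = 13×120/450 = 3.47 V.
Assume saturation: I_D = (k_n/2)(V_GS − V_t)² with V_GS = V_G − I_D·R_S = 3.47 − 3.9·I_D.
Substituting gives 22.1·I_D² − 16.5·I_D + 2.71 = 0, with roots I_D = 0.245 or 0.501 mA.
The root I_D = 0.501 mA gives V_GS = 1.51 V ≤ V_t, so take I_D = 0.245 mA.
Then V_GS = 2.51 V and V_DS = V_DD − I_D(R_D+R_S) = 13 − 0.245×8.6 = 10.9 V.
Saturation requires V_DS ≥ V_GS − V_t = 0.411 V; 10.9 ≥ 0.411 ✓.

I_D ≈ 0.25 mA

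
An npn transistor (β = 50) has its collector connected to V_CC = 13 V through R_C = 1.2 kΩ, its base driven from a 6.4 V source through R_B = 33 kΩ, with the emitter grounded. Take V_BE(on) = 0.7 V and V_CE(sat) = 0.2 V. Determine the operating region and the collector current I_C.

active; I_C ≈ 8.6 mA

Assume active. Base-emitter loop: I_B = (V_BB − V_BE)/R_B = (6.4 − 0.7)/33 = 0.173 mA.
I_C = β·I_B = 50×0.173 = 8.64 mA.
V_CE = V_CC − I_C·R_C = 13 − 8.64×1.2 = 2.64 V > V_CE(sat), so the active-region assumption holds.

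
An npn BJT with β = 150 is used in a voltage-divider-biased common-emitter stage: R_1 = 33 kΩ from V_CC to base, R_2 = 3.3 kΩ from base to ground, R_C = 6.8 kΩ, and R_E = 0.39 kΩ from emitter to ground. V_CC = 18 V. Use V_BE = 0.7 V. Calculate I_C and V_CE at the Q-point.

I_C ≈ 2.3 mA, V_CE ≈ 1.7 V

Thevenize the base divider: V_Th = V_CC·R_2/(R_1+R_2) = 18×3.3/36.3 = 1.64 V, R_Th = R_1‖R_2 = 3 kΩ.
Base-emitter loop: V_Th = I_B·R_Th + V_BE + (β+1)I_B·R_E, so I_B = (1.64 − 0.7) / (3 + 151×0.39) = 0.0151 mA.
I_C = β·I_B = 150×0.0151 = 2.27 mA, and I_E = (β+1)I_B = 2.28 mA.
V_CE = V_CC − I_C·R_C − I_E·R_E = 18 − 2.27×6.8 − 2.28×0.39 = 1.68 V.
V_CE = 1.68 V > 0.2 V confirms active-region operation.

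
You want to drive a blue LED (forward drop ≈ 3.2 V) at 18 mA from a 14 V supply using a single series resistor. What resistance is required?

The resistor drops V_S − V_D = 14 − 3.2 = 10.8 V at 18 mA.
R = 10.8 V / 18 mA = 0.6 kΩ.

R ≈ 0.6 kΩ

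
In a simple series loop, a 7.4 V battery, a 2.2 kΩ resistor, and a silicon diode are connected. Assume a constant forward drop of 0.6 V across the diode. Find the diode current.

KVL around the loop: 7.4 = V_D + I·R = 0.6 + I × 2.2 kΩ.
So I = (7.4 − 0.6) / 2.2 kΩ = 6.8 / 2.2 = 3.09 mA.

I ≈ 3.1 mA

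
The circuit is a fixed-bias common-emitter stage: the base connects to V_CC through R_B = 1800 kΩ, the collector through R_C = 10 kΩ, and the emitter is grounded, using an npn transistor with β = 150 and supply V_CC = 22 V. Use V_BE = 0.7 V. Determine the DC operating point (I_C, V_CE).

Base loop: V_CC = I_B·R_B + V_BE, so I_B = (22 − 0.7)/1800 kΩ = 0.0118 mA.
In the active region I_C = β·I_B = 150 × 0.0118 = 1.78 mA.
Collector loop: V_CE = V_CC − I_C·R_C = 22 − 1.78×10 = 4.25 V.
Since V_CE = 4.25 V > V_CE(sat) ≈ 0.2 V, the transistor is in the active region as assumed.

I_C ≈ 1.8 mA, V_CE ≈ 4.2 V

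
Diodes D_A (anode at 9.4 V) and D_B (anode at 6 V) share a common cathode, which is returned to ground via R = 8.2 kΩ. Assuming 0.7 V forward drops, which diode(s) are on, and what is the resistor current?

Assume both conduct. Then node N would need to be at both 9.4−0.7 = 8.7 V and 6−0.7 = 5.3 V, which is impossible.
Assume only D_A conducts: V_N = 9.4 − 0.7 = 8.7 V, so I_R = 8.7/8.2 = 1.06 mA.
Check D_B: its anode-to-cathode voltage is 6 − 8.7 = -2.7 V < 0.7 V, so it is off. The assumption is consistent.

Only D_A conducts; I_R ≈ 1.1 mA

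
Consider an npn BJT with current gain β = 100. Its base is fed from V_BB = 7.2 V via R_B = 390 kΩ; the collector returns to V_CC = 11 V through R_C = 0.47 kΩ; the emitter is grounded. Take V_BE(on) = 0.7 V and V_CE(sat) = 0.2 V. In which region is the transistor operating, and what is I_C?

Assume active. Base-emitter loop: I_B = (V_BB − V_BE)/R_B = (7.2 − 0.7)/390 = 0.0167 mA.
I_C = β·I_B = 100×0.0167 = 1.67 mA.
V_CE = V_CC − I_C·R_C = 11 − 1.67×0.47 = 10.2 V > V_CE(sat), so the active-region assumption holds.

active; I_C ≈ 1.7 mA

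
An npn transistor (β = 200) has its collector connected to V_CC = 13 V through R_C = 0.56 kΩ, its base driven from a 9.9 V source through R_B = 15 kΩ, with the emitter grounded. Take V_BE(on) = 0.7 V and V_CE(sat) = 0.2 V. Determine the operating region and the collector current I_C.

Assume active: I_B = (9.9 − 0.7)/15 = 0.613 mA, giving I_C = β·I_B = 123 mA.
But then V_CE = 13 − 123×0.56 = -55.7 V < V_CE(sat) = 0.2 V — impossible in the active region.
So the transistor is saturated. With V_CE = 0.2 V, I_C = (V_CC − 0.2)/R_C = 12.8/0.56 = 22.9 mA.
Check: β·I_B = 123 mA > I_C = 22.9 mA, confirming saturation.

saturation; I_C ≈ 23 mA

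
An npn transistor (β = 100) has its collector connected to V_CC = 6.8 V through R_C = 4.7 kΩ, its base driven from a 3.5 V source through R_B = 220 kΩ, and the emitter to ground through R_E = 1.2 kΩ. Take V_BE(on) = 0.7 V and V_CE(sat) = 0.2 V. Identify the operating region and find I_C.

Assume active. Base-emitter loop: I_B = (V_BB − V_BE)/(R_B + (β+1)R_E) = (3.5 − 0.7)/(220 + 101×1.2) = 0.00821 mA.
I_C = β·I_B = 100×0.00821 = 0.821 mA.
V_CE = V_CC − I_C·R_C − I_E·R_E = 6.8 − 0.821×4.7 − 0.829×1.2 = 1.95 V > V_CE(sat), so the active-region assumption holds.

active; I_C ≈ 0.82 mA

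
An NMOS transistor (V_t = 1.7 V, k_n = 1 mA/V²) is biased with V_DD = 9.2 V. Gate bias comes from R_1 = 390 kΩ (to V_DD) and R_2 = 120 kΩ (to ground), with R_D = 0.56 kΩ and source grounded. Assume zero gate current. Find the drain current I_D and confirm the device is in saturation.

I_D ≈ 0.11 mA

V_G = V_DD·R_2/(R_1+R_2) = 9.2×120/510 = 2.16 V. With the source grounded, V_GS = V_G = 2.16 V.
Assume saturation: I_D = (k_n/2)(V_GS − V_t)² = (1/2)×(2.16 − 1.7)² = 0.5×0.465² = 0.108 mA.
V_DS = V_DD − I_D·R_D = 9.2 − 0.108×0.56 = 9.14 V.
Saturation requires V_DS ≥ V_GS − V_t = 0.465 V; 9.14 ≥ 0.465 ✓.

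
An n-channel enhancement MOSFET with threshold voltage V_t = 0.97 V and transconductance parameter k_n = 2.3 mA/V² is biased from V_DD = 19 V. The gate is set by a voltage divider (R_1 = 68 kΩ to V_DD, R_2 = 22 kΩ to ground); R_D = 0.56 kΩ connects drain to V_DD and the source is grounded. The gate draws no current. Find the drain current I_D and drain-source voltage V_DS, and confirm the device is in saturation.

I_D ≈ 16 mA, V_DS ≈ 10 V

V_G = V_DD·R_2/(R_1+R_2) = 19×22/90 = 4.64 V. With the source grounded, V_GS = V_G = 4.64 V.
Assume saturation: I_D = (k_n/2)(V_GS − V_t)² = (2.3/2)×(4.64 − 0.97)² = 1.15×3.67² = 15.5 mA.
V_DS = V_DD − I_D·R_D = 19 − 15.5×0.56 = 10.3 V.
Saturation requires V_DS ≥ V_GS − V_t = 3.67 V; 10.3 ≥ 3.67 ✓.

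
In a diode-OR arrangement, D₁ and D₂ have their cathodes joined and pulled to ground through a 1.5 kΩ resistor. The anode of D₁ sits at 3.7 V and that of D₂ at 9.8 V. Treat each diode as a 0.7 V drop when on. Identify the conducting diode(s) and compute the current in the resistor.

Assume both conduct. Then node N would need to be at both 3.7−0.7 = 3 V and 9.8−0.7 = 9.1 V, which is impossible.
Assume only D₂ conducts: V_N = 9.8 − 0.7 = 9.1 V, so I_R = 9.1/1.5 = 6.07 mA.
Check D₁: its anode-to-cathode voltage is 3.7 − 9.1 = -5.4 V < 0.7 V, so it is off. The assumption is consistent.

Only D₂ conducts; I_R ≈ 6.1 mA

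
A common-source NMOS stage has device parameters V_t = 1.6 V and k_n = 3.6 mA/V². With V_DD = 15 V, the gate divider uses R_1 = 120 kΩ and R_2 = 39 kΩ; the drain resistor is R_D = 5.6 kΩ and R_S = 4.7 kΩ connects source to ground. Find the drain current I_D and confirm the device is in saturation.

V_G = V_DD·R_2/(R_1+R_2) = 15×39/159 = 3.68 V.
Assume saturation: I_D = (k_n/2)(V_GS − V_t)² with V_GS = V_G − I_D·R_S = 3.68 − 4.7·I_D.
Substituting gives 39.8·I_D² − 36.2·I_D + 7.78 = 0, with roots I_D = 0.349 or 0.561 mA.
The root I_D = 0.561 mA gives V_GS = 1.04 V ≤ V_t, so take I_D = 0.349 mA.
Then V_GS = 2.04 V and V_DS = V_DD − I_D(R_D+R_S) = 15 − 0.349×10.3 = 11.4 V.
Saturation requires V_DS ≥ V_GS − V_t = 0.44 V; 11.4 ≥ 0.44 ✓.

I_D ≈ 0.35 mA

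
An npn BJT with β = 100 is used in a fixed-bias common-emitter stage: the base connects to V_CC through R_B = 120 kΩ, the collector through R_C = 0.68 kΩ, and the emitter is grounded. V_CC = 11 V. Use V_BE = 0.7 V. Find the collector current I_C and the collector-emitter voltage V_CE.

I_C ≈ 8.6 mA, V_CE ≈ 5.2 V

Base loop: V_CC = I_B·R_B + V_BE, so I_B = (11 − 0.7)/120 kΩ = 0.0858 mA.
In the active region I_C = β·I_B = 100 × 0.0858 = 8.58 mA.
Collector loop: V_CE = V_CC − I_C·R_C = 11 − 8.58×0.68 = 5.16 V.
Since V_CE = 5.16 V > V_CE(sat) ≈ 0.2 V, the transistor is in the active region as assumed.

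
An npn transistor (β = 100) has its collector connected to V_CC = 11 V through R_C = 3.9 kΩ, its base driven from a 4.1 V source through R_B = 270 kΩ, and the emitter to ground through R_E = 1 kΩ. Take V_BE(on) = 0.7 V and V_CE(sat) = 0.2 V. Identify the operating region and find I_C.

active; I_C ≈ 0.92 mA

Assume active. Base-emitter loop: I_B = (V_BB − V_BE)/(R_B + (β+1)R_E) = (4.1 − 0.7)/(270 + 101×1) = 0.00916 mA.
I_C = β·I_B = 100×0.00916 = 0.916 mA.
V_CE = V_CC − I_C·R_C − I_E·R_E = 11 − 0.916×3.9 − 0.926×1 = 6.5 V > V_CE(sat), so the active-region assumption holds.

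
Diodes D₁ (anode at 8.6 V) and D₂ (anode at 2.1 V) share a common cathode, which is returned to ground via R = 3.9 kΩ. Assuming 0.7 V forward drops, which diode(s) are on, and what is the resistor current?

Assume both conduct. Then node N would need to be at both 8.6−0.7 = 7.9 V and 2.1−0.7 = 1.4 V, which is impossible.
Assume only D₁ conducts: V_N = 8.6 − 0.7 = 7.9 V, so I_R = 7.9/3.9 = 2.03 mA.
Check D₂: its anode-to-cathode voltage is 2.1 − 7.9 = -5.8 V < 0.7 V, so it is off. The assumption is consistent.

Only D₁ conducts; I_R ≈ 2 mA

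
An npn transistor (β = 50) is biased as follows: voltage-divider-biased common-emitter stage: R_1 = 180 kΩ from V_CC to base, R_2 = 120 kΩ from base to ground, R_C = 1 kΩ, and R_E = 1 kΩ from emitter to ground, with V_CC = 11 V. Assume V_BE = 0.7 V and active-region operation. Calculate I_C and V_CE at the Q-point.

I_C ≈ 1.5 mA, V_CE ≈ 8 V

Thevenize the base divider: V_Th = V_CC·R_2/(R_1+R_2) = 11×120/300 = 4.4 V, R_Th = R_1‖R_2 = 72 kΩ.
Base-emitter loop: V_Th = I_B·R_Th + V_BE + (β+1)I_B·R_E, so I_B = (4.4 − 0.7) / (72 + 51×1) = 0.0301 mA.
I_C = β·I_B = 50×0.0301 = 1.5 mA, and I_E = (β+1)I_B = 1.53 mA.
V_CE = V_CC − I_C·R_C − I_E·R_E = 11 − 1.5×1 − 1.53×1 = 7.96 V.
V_CE = 7.96 V > 0.2 V confirms active-region operation.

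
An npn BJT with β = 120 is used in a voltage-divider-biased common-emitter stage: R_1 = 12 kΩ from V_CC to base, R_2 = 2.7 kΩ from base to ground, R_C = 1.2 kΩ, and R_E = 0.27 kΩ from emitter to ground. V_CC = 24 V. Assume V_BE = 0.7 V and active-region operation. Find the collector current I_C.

I_C ≈ 13 mA

Thevenize the base divider: V_Th = V_CC·R_2/(R_1+R_2) = 24×2.7/14.7 = 4.41 V, R_Th = R_1‖R_2 = 2.2 kΩ.
Base-emitter loop: V_Th = I_B·R_Th + V_BE + (β+1)I_B·R_E, so I_B = (4.41 − 0.7) / (2.2 + 121×0.27) = 0.106 mA.
I_C = β·I_B = 120×0.106 = 12.8 mA, and I_E = (β+1)I_B = 12.9 mA.
V_CE = V_CC − I_C·R_C − I_E·R_E = 24 − 12.8×1.2 − 12.9×0.27 = 5.21 V.
V_CE = 5.21 V > 0.2 V confirms active-region operation.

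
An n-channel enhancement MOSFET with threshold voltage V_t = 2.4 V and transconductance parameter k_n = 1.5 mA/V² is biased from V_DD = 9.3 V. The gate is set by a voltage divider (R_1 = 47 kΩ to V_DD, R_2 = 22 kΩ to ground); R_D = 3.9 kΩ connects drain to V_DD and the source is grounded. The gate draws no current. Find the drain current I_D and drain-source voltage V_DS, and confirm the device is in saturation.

V_G = V_DD·R_2/(R_1+R_2) = 9.3×22/69 = 2.97 V. With the source grounded, V_GS = V_G = 2.97 V.
Assume saturation: I_D = (k_n/2)(V_GS − V_t)² = (1.5/2)×(2.97 − 2.4)² = 0.75×0.565² = 0.24 mA.
V_DS = V_DD − I_D·R_D = 9.3 − 0.24×3.9 = 8.37 V.
Saturation requires V_DS ≥ V_GS − V_t = 0.565 V; 8.37 ≥ 0.565 ✓.

I_D ≈ 0.24 mA, V_DS ≈ 8.4 V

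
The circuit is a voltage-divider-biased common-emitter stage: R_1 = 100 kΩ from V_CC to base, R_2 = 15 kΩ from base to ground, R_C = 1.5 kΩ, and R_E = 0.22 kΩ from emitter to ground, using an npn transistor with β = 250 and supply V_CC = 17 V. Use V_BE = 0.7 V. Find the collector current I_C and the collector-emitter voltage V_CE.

Thevenize the base divider: V_Th = V_CC·R_2/(R_1+R_2) = 17×15/115 = 2.22 V, R_Th = R_1‖R_2 = 13 kΩ.
Base-emitter loop: V_Th = I_B·R_Th + V_BE + (β+1)I_B·R_E, so I_B = (2.22 − 0.7) / (13 + 251×0.22) = 0.0222 mA.
I_C = β·I_B = 250×0.0222 = 5.56 mA, and I_E = (β+1)I_B = 5.58 mA.
V_CE = V_CC − I_C·R_C − I_E·R_E = 17 − 5.56×1.5 − 5.58×0.22 = 7.44 V.
V_CE = 7.44 V > 0.2 V confirms active-region operation.

I_C ≈ 5.6 mA, V_CE ≈ 7.4 V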